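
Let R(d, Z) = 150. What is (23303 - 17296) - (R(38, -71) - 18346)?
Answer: 24203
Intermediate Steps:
(23303 - 17296) - (R(38, -71) - 18346) = (23303 - 17296) - (150 - 18346) = 6007 - 1*(-18196) = 6007 + 18196 = 24203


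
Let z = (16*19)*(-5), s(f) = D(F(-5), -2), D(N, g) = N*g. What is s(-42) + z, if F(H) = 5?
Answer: -1530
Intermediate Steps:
s(f) = -10 (s(f) = 5*(-2) = -10)
z = -1520 (z = 304*(-5) = -1520)
s(-42) + z = -10 - 1520 = -1530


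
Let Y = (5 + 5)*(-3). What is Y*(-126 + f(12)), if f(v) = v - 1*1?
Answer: 3450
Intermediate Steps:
f(v) = -1 + v (f(v) = v - 1 = -1 + v)
Y = -30 (Y = 10*(-3) = -30)
Y*(-126 + f(12)) = -30*(-126 + (-1 + 12)) = -30*(-126 + 11) = -30*(-115) = 3450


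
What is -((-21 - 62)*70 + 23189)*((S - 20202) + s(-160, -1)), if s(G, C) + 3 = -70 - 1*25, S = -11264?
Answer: 548550756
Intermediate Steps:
s(G, C) = -98 (s(G, C) = -3 + (-70 - 1*25) = -3 + (-70 - 25) = -3 - 95 = -98)
-((-21 - 62)*70 + 23189)*((S - 20202) + s(-160, -1)) = -((-21 - 62)*70 + 23189)*((-11264 - 20202) - 98) = -(-83*70 + 23189)*(-31466 - 98) = -(-5810 + 23189)*(-31564) = -17379*(-31564) = -1*(-548550756) = 548550756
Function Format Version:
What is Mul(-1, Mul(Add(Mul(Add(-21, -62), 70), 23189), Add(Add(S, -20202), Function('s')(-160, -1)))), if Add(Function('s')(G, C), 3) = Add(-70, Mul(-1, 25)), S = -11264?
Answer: 548550756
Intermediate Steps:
Function('s')(G, C) = -98 (Function('s')(G, C) = Add(-3, Add(-70, Mul(-1, 25))) = Add(-3, Add(-70, -25)) = Add(-3, -95) = -98)
Mul(-1, Mul(Add(Mul(Add(-21, -62), 70), 23189), Add(Add(S, -20202), Function('s')(-160, -1)))) = Mul(-1, Mul(Add(Mul(Add(-21, -62), 70), 23189), Add(Add(-11264, -20202), -98))) = Mul(-1, Mul(Add(Mul(-83, 70), 23189), Add(-31466, -98))) = Mul(-1, Mul(Add(-5810, 23189), -31564)) = Mul(-1, Mul(17379, -31564)) = Mul(-1, -548550756) = 548550756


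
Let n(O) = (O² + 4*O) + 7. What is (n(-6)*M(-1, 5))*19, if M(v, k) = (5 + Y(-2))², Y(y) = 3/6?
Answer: 43681/4 ≈ 10920.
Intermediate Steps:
Y(y) = ½ (Y(y) = 3*(⅙) = ½)
M(v, k) = 121/4 (M(v, k) = (5 + ½)² = (11/2)² = 121/4)
n(O) = 7 + O² + 4*O
(n(-6)*M(-1, 5))*19 = ((7 + (-6)² + 4*(-6))*(121/4))*19 = ((7 + 36 - 24)*(121/4))*19 = (19*(121/4))*19 = (2299/4)*19 = 43681/4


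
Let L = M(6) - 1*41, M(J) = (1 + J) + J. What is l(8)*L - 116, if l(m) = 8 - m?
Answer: -116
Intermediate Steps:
M(J) = 1 + 2*J
L = -28 (L = (1 + 2*6) - 1*41 = (1 + 12) - 41 = 13 - 41 = -28)
l(8)*L - 116 = (8 - 1*8)*(-28) - 116 = (8 - 8)*(-28) - 116 = 0*(-28) - 116 = 0 - 116 = -116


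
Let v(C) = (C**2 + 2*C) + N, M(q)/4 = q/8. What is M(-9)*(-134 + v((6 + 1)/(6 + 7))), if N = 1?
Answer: 100107/169 ≈ 592.35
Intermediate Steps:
M(q) = q/2 (M(q) = 4*(q/8) = q/2)
v(C) = 1 + C**2 + 2*C (v(C) = (C**2 + 2*C) + 1 = 1 + C**2 + 2*C)
M(-9)*(-134 + v((6 + 1)/(6 + 7))) = ((1/2)*(-9))*(-134 + (1 + ((6 + 1)/(6 + 7))**2 + 2*((6 + 1)/(6 + 7)))) = -9*(-134 + (1 + (7/13)**2 + 2*(7/13)))/2 = -9*(-134 + (1 + 49/169 + 14/13))/2 = -9*(-134 + 400/169)/2 = -9/2*(-22246/169) = 100107/169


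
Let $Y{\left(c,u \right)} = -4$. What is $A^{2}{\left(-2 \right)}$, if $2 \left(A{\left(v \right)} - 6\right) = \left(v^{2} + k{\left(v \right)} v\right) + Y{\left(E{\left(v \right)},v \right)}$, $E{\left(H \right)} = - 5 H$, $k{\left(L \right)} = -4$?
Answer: $100$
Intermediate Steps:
$A{\left(v \right)} = 4 + \frac{v^{2}}{2} - 2 v$ ($A{\left(v \right)} = 6 + \frac{\left(v^{2} - 4 v\right) - 4}{2} = 6 + \frac{-4 + v^{2} - 4 v}{2} = 6 - \left(2 + 2 v - \frac{v^{2}}{2}\right) = 4 + \frac{v^{2}}{2} - 2 v$)
$A^{2}{\left(-2 \right)} = \left(4 + \frac{\left(-2\right)^{2}}{2} - -4\right)^{2} = \left(4 + \frac{1}{2} \cdot 4 + 4\right)^{2} = \left(4 + 2 + 4\right)^{2} = 10^{2} = 100$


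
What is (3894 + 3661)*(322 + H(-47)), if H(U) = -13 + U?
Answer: 1979410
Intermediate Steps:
(3894 + 3661)*(322 + H(-47)) = (3894 + 3661)*(322 + (-13 - 47)) = 7555*(322 - 60) = 7555*262 = 1979410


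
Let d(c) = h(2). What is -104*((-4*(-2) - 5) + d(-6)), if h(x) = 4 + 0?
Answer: -728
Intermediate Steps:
h(x) = 4
d(c) = 4
-104*((-4*(-2) - 5) + d(-6)) = -104*((-4*(-2) - 5) + 4) = -104*((8 - 5) + 4) = -104*(3 + 4) = -104*7 = -728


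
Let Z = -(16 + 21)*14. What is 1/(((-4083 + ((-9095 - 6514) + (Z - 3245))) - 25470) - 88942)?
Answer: -1/137867 ≈ -7.2534e-6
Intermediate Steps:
Z = -518 (Z = -37*14 = -1*518 = -518)
1/(((-4083 + ((-9095 - 6514) + (Z - 3245))) - 25470) - 88942) = 1/(((-4083 + ((-9095 - 6514) + (-518 - 3245))) - 25470) - 88942) = 1/(((-4083 + (-15609 - 3763)) - 25470) - 88942) = 1/(((-4083 - 19372) - 25470) - 88942) = 1/((-23455 - 25470) - 88942) = 1/(-48925 - 88942) = 1/(-137867) = -1/137867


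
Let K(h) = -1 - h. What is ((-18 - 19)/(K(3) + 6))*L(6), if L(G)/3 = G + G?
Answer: -666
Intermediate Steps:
L(G) = 6*G (L(G) = 3*(G + G) = 3*(2*G) = 6*G)
((-18 - 19)/(K(3) + 6))*L(6) = ((-18 - 19)/((-1 - 1*3) + 6))*(6*6) = -37/((-1 - 3) + 6)*36 = -37/(-4 + 6)*36 = -37/2*36 = -666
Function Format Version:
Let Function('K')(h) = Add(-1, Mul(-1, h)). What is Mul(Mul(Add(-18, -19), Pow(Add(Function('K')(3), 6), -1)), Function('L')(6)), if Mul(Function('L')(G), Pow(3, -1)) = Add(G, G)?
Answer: -666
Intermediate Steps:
Function('L')(G) = Mul(6, G) (Function('L')(G) = Mul(3, Add(G, G)) = Mul(3, Mul(2, G)) = Mul(6, G))
Mul(Mul(Add(-18, -19), Pow(Add(Function('K')(3), 6), -1)), Function('L')(6)) = Mul(Mul(Add(-18, -19), Pow(Add(Add(-1, Mul(-1, 3)), 6), -1)), Mul(6, 6)) = Mul(Mul(-37, Pow(Add(Add(-1, -3), 6), -1)), 36) = Mul(Mul(-37, Pow(Add(-4, 6), -1)), 36) = Mul(Mul(-37, Pow(2, -1)), 36) = Mul(Mul(-37, Rational(1, 2)), 36) = Mul(Rational(-37, 2), 36) = -666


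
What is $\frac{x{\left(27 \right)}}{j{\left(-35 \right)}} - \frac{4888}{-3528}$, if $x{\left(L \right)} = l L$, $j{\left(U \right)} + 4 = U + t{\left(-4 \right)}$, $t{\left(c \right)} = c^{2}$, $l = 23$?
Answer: $- \frac{11296}{441} \approx -25.615$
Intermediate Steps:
$j{\left(U \right)} = 12 + U$ ($j{\left(U \right)} = -4 + \left(U + \left(-4\right)^{2}\right) = -4 + \left(U + 16\right) = -4 + \left(16 + U\right) = 12 + U$)
$x{\left(L \right)} = 23 L$
$\frac{x{\left(27 \right)}}{j{\left(-35 \right)}} - \frac{4888}{-3528} = \frac{23 \cdot 27}{12 - 35} - \frac{4888}{-3528} = \frac{621}{-23} - - \frac{611}{441} = 621 \left(- \frac{1}{23}\right) + \frac{611}{441} = -27 + \frac{611}{441} = - \frac{11296}{441}$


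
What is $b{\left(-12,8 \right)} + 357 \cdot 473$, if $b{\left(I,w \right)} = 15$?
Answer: $168876$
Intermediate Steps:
$b{\left(-12,8 \right)} + 357 \cdot 473 = 15 + 357 \cdot 473 = 15 + 168861 = 168876$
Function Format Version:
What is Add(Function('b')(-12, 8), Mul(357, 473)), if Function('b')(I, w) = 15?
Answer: 168876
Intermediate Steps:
Add(Function('b')(-12, 8), Mul(357, 473)) = Add(15, Mul(357, 473)) = Add(15, 168861) = 168876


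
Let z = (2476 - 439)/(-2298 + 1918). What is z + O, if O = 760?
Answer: 286763/380 ≈ 754.64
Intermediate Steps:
z = -2037/380 (z = 2037/(-380) = 2037*(-1/380) = -2037/380 ≈ -5.3605)
z + O = -2037/380 + 760 = 286763/380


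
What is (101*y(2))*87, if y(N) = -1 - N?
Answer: -26361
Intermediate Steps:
(101*y(2))*87 = (101*(-1 - 1*2))*87 = (101*(-1 - 2))*87 = (101*(-3))*87 = -303*87 = -26361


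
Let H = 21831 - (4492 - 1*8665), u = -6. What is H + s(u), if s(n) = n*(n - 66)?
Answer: 26436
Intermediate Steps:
s(n) = n*(-66 + n)
H = 26004 (H = 21831 - (4492 - 8665) = 21831 - 1*(-4173) = 21831 + 4173 = 26004)
H + s(u) = 26004 - 6*(-66 - 6) = 26004 - 6*(-72) = 26004 + 432 = 26436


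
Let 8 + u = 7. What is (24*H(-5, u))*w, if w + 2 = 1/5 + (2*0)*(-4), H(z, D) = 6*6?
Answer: -7776/5 ≈ -1555.2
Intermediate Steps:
u = -1 (u = -8 + 7 = -1)
H(z, D) = 36
w = -9/5 (w = -2 + (1/5 + (2*0)*(-4)) = -2 + (1/5 + 0*(-4)) = -2 + (1/5 + 0) = -2 + 1/5 = -9/5 ≈ -1.8000)
(24*H(-5, u))*w = (24*36)*(-9/5) = 864*(-9/5) = -7776/5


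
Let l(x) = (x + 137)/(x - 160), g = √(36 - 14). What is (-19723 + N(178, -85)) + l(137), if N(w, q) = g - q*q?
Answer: -620078/23 + √22 ≈ -26955.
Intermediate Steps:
g = √22 ≈ 4.6904
l(x) = (137 + x)/(-160 + x)
N(w, q) = √22 - q² (N(w, q) = √22 - q*q = √22 - q²)
(-19723 + N(178, -85)) + l(137) = (-19723 + (√22 - 1*(-85)²)) + (137 + 137)/(-160 + 137) = (-19723 + (√22 - 1*7225)) + 274/(-23) = (-19723 + (√22 - 7225)) - 1/23*274 = (-19723 + (-7225 + √22)) - 274/23 = (-26948 + √22) - 274/23 = -620078/23 + √22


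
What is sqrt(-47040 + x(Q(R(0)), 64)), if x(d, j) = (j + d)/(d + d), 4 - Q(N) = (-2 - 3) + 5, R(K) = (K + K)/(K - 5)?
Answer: I*sqrt(188126)/2 ≈ 216.87*I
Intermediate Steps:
R(K) = 2*K/(-5 + K) (R(K) = (2*K)/(-5 + K) = 2*K/(-5 + K))
Q(N) = 4 (Q(N) = 4 - ((-2 - 3) + 5) = 4 - (-5 + 5) = 4 - 1*0 = 4 + 0 = 4)
x(d, j) = (d + j)/(2*d) (x(d, j) = (d + j)/((2*d)) = (d + j)*(1/(2*d)) = (d + j)/(2*d))
sqrt(-47040 + x(Q(R(0)), 64)) = sqrt(-47040 + (1/2)*(4 + 64)/4) = sqrt(-47040 + (1/2)*(1/4)*68) = sqrt(-47040 + 17/2) = sqrt(-94063/2) = I*sqrt(188126)/2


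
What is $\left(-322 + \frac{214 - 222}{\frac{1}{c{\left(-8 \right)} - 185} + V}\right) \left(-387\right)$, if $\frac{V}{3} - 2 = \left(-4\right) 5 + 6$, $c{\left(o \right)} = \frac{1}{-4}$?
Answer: $\frac{415300923}{3335} \approx 1.2453 \cdot 10^{5}$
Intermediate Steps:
$c{\left(o \right)} = - \frac{1}{4}$
$V = -36$ ($V = 6 + 3 \left(\left(-4\right) 5 + 6\right) = 6 + 3 \left(-20 + 6\right) = 6 + 3 \left(-14\right) = 6 - 42 = -36$)
$\left(-322 + \frac{214 - 222}{\frac{1}{c{\left(-8 \right)} - 185} + V}\right) \left(-387\right) = \left(-322 + \frac{214 - 222}{\frac{1}{- \frac{1}{4} - 185} - 36}\right) \left(-387\right) = \left(-322 - \frac{8}{\frac{1}{- \frac{741}{4}} - 36}\right) \left(-387\right) = \left(-322 - \frac{8}{- \frac{4}{741} - 36}\right) \left(-387\right) = \left(-322 - \frac{8}{- \frac{26680}{741}}\right) \left(-387\right) = \left(-322 - - \frac{741}{3335}\right) \left(-387\right) = \left(-322 + \frac{741}{3335}\right) \left(-387\right) = \left(- \frac{1073129}{3335}\right) \left(-387\right) = \frac{415300923}{3335}$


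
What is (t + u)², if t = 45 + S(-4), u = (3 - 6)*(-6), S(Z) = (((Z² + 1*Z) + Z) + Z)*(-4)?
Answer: 2209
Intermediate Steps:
S(Z) = -12*Z - 4*Z² (S(Z) = (((Z² + Z) + Z) + Z)*(-4) = (((Z + Z²) + Z) + Z)*(-4) = ((Z² + 2*Z) + Z)*(-4) = (Z² + 3*Z)*(-4) = -12*Z - 4*Z²)
u = 18 (u = -3*(-6) = 18)
t = 29 (t = 45 - 4*(-4)*(3 - 4) = 45 - 4*(-4)*(-1) = 45 - 16 = 29)
(t + u)² = (29 + 18)² = 47² = 2209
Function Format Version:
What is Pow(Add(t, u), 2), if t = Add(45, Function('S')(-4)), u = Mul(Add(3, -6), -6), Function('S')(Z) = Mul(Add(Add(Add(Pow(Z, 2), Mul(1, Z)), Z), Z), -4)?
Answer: 2209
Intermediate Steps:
Function('S')(Z) = Add(Mul(-12, Z), Mul(-4, Pow(Z, 2))) (Function('S')(Z) = Mul(Add(Add(Add(Pow(Z, 2), Z), Z), Z), -4) = Mul(Add(Add(Add(Z, Pow(Z, 2)), Z), Z), -4) = Mul(Add(Add(Pow(Z, 2), Mul(2, Z)), Z), -4) = Mul(Add(Pow(Z, 2), Mul(3, Z)), -4) = Add(Mul(-12, Z), Mul(-4, Pow(Z, 2))))
u = 18 (u = Mul(-3, -6) = 18)
t = 29 (t = Add(45, Mul(-4, -4, Add(3, -4))) = Add(45, Mul(-4, -4, -1)) = Add(45, -16) = 29)
Pow(Add(t, u), 2) = Pow(Add(29, 18), 2) = Pow(47, 2) = 2209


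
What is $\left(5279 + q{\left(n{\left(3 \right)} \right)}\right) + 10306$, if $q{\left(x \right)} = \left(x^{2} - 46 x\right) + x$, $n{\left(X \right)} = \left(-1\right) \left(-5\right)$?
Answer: $15385$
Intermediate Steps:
$n{\left(X \right)} = 5$
$q{\left(x \right)} = x^{2} - 45 x$
$\left(5279 + q{\left(n{\left(3 \right)} \right)}\right) + 10306 = \left(5279 + 5 \left(-45 + 5\right)\right) + 10306 = \left(5279 + 5 \left(-40\right)\right) + 10306 = \left(5279 - 200\right) + 10306 = 5079 + 10306 = 15385$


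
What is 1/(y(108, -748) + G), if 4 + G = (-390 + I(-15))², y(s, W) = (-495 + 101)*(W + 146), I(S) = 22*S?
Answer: 1/755584 ≈ 1.3235e-6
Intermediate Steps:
y(s, W) = -57524 - 394*W (y(s, W) = -394*(146 + W) = -57524 - 394*W)
G = 518396 (G = -4 + (-390 + 22*(-15))² = -4 + (-390 - 330)² = -4 + (-720)² = -4 + 518400 = 518396)
1/(y(108, -748) + G) = 1/((-57524 - 394*(-748)) + 518396) = 1/((-57524 + 294712) + 518396) = 1/(237188 + 518396) = 1/755584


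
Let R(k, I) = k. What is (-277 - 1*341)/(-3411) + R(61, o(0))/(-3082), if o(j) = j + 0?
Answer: 565535/3504234 ≈ 0.16139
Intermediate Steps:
o(j) = j
(-277 - 1*341)/(-3411) + R(61, o(0))/(-3082) = (-277 - 1*341)/(-3411) + 61/(-3082) = (-277 - 341)*(-1/3411) + 61*(-1/3082) = -618*(-1/3411) - 61/3082 = 206/1137 - 61/3082 = 565535/3504234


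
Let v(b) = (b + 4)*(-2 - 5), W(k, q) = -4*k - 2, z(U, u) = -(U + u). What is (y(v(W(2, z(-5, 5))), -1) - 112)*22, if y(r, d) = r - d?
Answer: -1518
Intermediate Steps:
z(U, u) = -U - u
W(k, q) = -2 - 4*k
v(b) = -28 - 7*b (v(b) = (4 + b)*(-7) = -28 - 7*b)
(y(v(W(2, z(-5, 5))), -1) - 112)*22 = (((-28 - 7*(-2 - 4*2)) - 1*(-1)) - 112)*22 = (((-28 - 7*(-2 - 8)) + 1) - 112)*22 = (((-28 - 7*(-10)) + 1) - 112)*22 = (((-28 + 70) + 1) - 112)*22 = ((42 + 1) - 112)*22 = (43 - 112)*22 = -69*22 = -1518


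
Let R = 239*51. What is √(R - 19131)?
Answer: I*√6942 ≈ 83.319*I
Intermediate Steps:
R = 12189
√(R - 19131) = √(12189 - 19131) = √(-6942) = I*√6942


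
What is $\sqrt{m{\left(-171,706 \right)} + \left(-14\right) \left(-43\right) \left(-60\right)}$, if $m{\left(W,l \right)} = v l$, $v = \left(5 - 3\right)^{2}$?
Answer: $4 i \sqrt{2081} \approx 182.47 i$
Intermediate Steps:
$v = 4$ ($v = 2^{2} = 4$)
$m{\left(W,l \right)} = 4 l$
$\sqrt{m{\left(-171,706 \right)} + \left(-14\right) \left(-43\right) \left(-60\right)} = \sqrt{4 \cdot 706 + \left(-14\right) \left(-43\right) \left(-60\right)} = \sqrt{2824 + 602 \left(-60\right)} = \sqrt{2824 - 36120} = \sqrt{-33296} = 4 i \sqrt{2081}$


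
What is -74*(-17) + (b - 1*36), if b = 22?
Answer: 1244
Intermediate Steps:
-74*(-17) + (b - 1*36) = -74*(-17) + (22 - 1*36) = 1258 + (22 - 36) = 1258 - 14 = 1244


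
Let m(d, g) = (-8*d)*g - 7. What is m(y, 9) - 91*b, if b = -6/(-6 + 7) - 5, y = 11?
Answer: 202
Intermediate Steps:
m(d, g) = -7 - 8*d*g (m(d, g) = -8*d*g - 7 = -7 - 8*d*g)
b = -11 (b = -6/1 - 5 = 1*(-6) - 5 = -6 - 5 = -11)
m(y, 9) - 91*b = (-7 - 8*11*9) - 91*(-11) = (-7 - 792) + 1001 = -799 + 1001 = 202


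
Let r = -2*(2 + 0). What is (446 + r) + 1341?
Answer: 1783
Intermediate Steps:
r = -4 (r = -2*2 = -4)
(446 + r) + 1341 = (446 - 4) + 1341 = 442 + 1341 = 1783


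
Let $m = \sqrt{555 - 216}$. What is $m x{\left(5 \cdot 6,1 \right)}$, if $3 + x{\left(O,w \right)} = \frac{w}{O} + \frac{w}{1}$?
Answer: $- \frac{59 \sqrt{339}}{30} \approx -36.21$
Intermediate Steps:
$x{\left(O,w \right)} = -3 + w + \frac{w}{O}$ ($x{\left(O,w \right)} = -3 + \left(\frac{w}{O} + \frac{w}{1}\right) = -3 + \left(\frac{w}{O} + w 1\right) = -3 + \left(\frac{w}{O} + w\right) = -3 + \left(w + \frac{w}{O}\right) = -3 + w + \frac{w}{O}$)
$m = \sqrt{339} \approx 18.412$
$m x{\left(5 \cdot 6,1 \right)} = \sqrt{339} \left(-3 + 1 + 1 \frac{1}{5 \cdot 6}\right) = \sqrt{339} \left(-3 + 1 + 1 \cdot \frac{1}{30}\right) = \sqrt{339} \left(-3 + 1 + \frac{1}{30}\right) = \sqrt{339} \left(- \frac{59}{30}\right) = - \frac{59 \sqrt{339}}{30}$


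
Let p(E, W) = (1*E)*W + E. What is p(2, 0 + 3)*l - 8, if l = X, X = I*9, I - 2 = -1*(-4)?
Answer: 424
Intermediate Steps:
I = 6 (I = 2 - 1*(-4) = 2 + 4 = 6)
X = 54 (X = 6*9 = 54)
l = 54
p(E, W) = E + E*W (p(E, W) = E*W + E = E + E*W)
p(2, 0 + 3)*l - 8 = (2*(1 + (0 + 3)))*54 - 8 = (2*(1 + 3))*54 - 8 = (2*4)*54 - 8 = 8*54 - 8 = 432 - 8 = 424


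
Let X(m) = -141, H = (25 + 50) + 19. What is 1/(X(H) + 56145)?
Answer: 1/56004 ≈ 1.7856e-5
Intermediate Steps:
H = 94 (H = 75 + 19 = 94)
1/(X(H) + 56145) = 1/(-141 + 56145) = 1/56004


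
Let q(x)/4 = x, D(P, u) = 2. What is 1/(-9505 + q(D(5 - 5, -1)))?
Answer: -1/9497 ≈ -0.00010530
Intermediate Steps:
q(x) = 4*x
1/(-9505 + q(D(5 - 5, -1))) = 1/(-9505 + 4*2) = 1/(-9505 + 8) = 1/(-9497) = -1/9497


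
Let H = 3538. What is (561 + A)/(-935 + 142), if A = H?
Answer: -4099/793 ≈ -5.1690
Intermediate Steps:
A = 3538
(561 + A)/(-935 + 142) = (561 + 3538)/(-935 + 142) = 4099/(-793) = 4099*(-1/793) = -4099/793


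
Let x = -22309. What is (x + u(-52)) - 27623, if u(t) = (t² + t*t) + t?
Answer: -44576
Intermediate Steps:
u(t) = t + 2*t² (u(t) = (t² + t²) + t = 2*t² + t = t + 2*t²)
(x + u(-52)) - 27623 = (-22309 - 52*(1 + 2*(-52))) - 27623 = (-22309 - 52*(1 - 104)) - 27623 = (-22309 - 52*(-103)) - 27623 = (-22309 + 5356) - 27623 = -16953 - 27623 = -44576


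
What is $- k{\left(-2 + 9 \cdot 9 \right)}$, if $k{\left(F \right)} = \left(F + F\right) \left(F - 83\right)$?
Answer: $632$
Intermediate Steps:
$k{\left(F \right)} = 2 F \left(-83 + F\right)$
$- k{\left(-2 + 9 \cdot 9 \right)} = - 2 \left(-2 + 9 \cdot 9\right) \left(-83 + \left(-2 + 9 \cdot 9\right)\right) = - 2 \left(-2 + 81\right) \left(-83 + \left(-2 + 81\right)\right) = - 2 \cdot 79 \left(-83 + 79\right) = - 2 \cdot 79 \left(-4\right) = \left(-1\right) \left(-632\right) = 632$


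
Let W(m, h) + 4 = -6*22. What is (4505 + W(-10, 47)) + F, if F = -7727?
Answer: -3358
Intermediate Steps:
W(m, h) = -136 (W(m, h) = -4 - 6*22 = -4 - 132 = -136)
(4505 + W(-10, 47)) + F = (4505 - 136) - 7727 = 4369 - 7727 = -3358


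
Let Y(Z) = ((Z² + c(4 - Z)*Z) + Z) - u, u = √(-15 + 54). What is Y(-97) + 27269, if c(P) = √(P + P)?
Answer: 36581 - √39 - 97*√202 ≈ 35196.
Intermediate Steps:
c(P) = √2*√P (c(P) = √(2*P) = √2*√P)
u = √39 ≈ 6.2450
Y(Z) = Z + Z² - √39 + Z*√2*√(4 - Z) (Y(Z) = ((Z² + (√2*√(4 - Z))*Z) + Z) - √39 = ((Z² + Z*√2*√(4 - Z)) + Z) - √39 = (Z + Z² + Z*√2*√(4 - Z)) - √39 = Z + Z² - √39 + Z*√2*√(4 - Z))
Y(-97) + 27269 = (-97 + (-97)² - √39 - 97*√(8 - 2*(-97))) + 27269 = (-97 + 9409 - √39 - 97*√(8 + 194)) + 27269 = (-97 + 9409 - √39 - 97*√202) + 27269 = (9312 - √39 - 97*√202) + 27269 = 36581 - √39 - 97*√202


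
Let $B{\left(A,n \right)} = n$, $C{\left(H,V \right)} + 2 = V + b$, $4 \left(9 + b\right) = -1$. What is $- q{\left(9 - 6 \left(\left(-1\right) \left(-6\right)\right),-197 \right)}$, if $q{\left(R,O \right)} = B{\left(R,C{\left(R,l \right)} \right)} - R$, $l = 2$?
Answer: $- \frac{71}{4} \approx -17.75$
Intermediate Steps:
$b = - \frac{37}{4}$ ($b = -9 + \frac{1}{4} \left(-1\right) = -9 - \frac{1}{4} = - \frac{37}{4} \approx -9.25$)
$C{\left(H,V \right)} = - \frac{45}{4} + V$ ($C{\left(H,V \right)} = -2 + \left(V - \frac{37}{4}\right) = -2 + \left(- \frac{37}{4} + V\right) = - \frac{45}{4} + V$)
$q{\left(R,O \right)} = - \frac{37}{4} - R$ ($q{\left(R,O \right)} = \left(- \frac{45}{4} + 2\right) - R = - \frac{37}{4} - R$)
$- q{\left(9 - 6 \left(\left(-1\right) \left(-6\right)\right),-197 \right)} = - (- \frac{37}{4} - \left(9 - 6 \left(\left(-1\right) \left(-6\right)\right)\right)) = - (- \frac{37}{4} - \left(9 - 36\right)) = - (- \frac{37}{4} - -27) = - (- \frac{37}{4} + 27) = \left(-1\right) \frac{71}{4} = - \frac{71}{4}$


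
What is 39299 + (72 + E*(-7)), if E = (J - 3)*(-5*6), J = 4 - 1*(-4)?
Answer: 40421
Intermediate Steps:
J = 8 (J = 4 + 4 = 8)
E = -150 (E = (8 - 3)*(-5*6) = 5*(-30) = -150)
39299 + (72 + E*(-7)) = 39299 + (72 - 150*(-7)) = 39299 + (72 + 1050) = 39299 + 1122 = 40421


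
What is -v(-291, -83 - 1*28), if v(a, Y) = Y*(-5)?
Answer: -555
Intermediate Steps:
v(a, Y) = -5*Y
-v(-291, -83 - 1*28) = -(-5)*(-83 - 1*28) = -(-5)*(-83 - 28) = -(-5)*(-111) = -1*555 = -555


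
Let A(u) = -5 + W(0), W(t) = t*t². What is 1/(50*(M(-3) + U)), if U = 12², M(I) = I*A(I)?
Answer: 1/7950 ≈ 0.00012579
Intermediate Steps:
W(t) = t³
A(u) = -5 (A(u) = -5 + 0³ = -5 + 0 = -5)
M(I) = -5*I (M(I) = I*(-5) = -5*I)
U = 144
1/(50*(M(-3) + U)) = 1/(50*(-5*(-3) + 144)) = 1/(50*(15 + 144)) = 1/(50*159) = 1/7950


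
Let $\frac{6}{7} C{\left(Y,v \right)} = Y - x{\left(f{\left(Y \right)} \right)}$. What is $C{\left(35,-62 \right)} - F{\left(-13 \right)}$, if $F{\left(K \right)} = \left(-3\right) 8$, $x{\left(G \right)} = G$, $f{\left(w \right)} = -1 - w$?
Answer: $\frac{641}{6} \approx 106.83$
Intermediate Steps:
$F{\left(K \right)} = -24$
$C{\left(Y,v \right)} = \frac{7}{6} + \frac{7 Y}{3}$ ($C{\left(Y,v \right)} = \frac{7 \left(Y - \left(-1 - Y\right)\right)}{6} = \frac{7 \left(Y + \left(1 + Y\right)\right)}{6} = \frac{7 \left(1 + 2 Y\right)}{6} = \frac{7}{6} + \frac{7 Y}{3}$)
$C{\left(35,-62 \right)} - F{\left(-13 \right)} = \left(\frac{7}{6} + \frac{7}{3} \cdot 35\right) - -24 = \left(\frac{7}{6} + \frac{245}{3}\right) + 24 = \frac{497}{6} + 24 = \frac{641}{6}$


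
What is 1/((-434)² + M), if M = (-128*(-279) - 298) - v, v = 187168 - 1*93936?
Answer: 1/130538 ≈ 7.6606e-6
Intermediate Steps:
v = 93232 (v = 187168 - 93936 = 93232)
M = -57818 (M = (-128*(-279) - 298) - 1*93232 = (35712 - 298) - 93232 = 35414 - 93232 = -57818)
1/((-434)² + M) = 1/((-434)² - 57818) = 1/(188356 - 57818) = 1/130538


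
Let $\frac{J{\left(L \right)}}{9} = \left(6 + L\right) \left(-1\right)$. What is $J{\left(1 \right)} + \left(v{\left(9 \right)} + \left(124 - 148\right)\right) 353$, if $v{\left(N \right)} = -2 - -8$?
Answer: $-6417$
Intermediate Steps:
$v{\left(N \right)} = 6$ ($v{\left(N \right)} = -2 + 8 = 6$)
$J{\left(L \right)} = -54 - 9 L$ ($J{\left(L \right)} = 9 \left(6 + L\right) \left(-1\right) = 9 \left(-6 - L\right) = -54 - 9 L$)
$J{\left(1 \right)} + \left(v{\left(9 \right)} + \left(124 - 148\right)\right) 353 = \left(-54 - 9\right) + \left(6 + \left(124 - 148\right)\right) 353 = -63 + \left(6 - 24\right) 353 = -63 - 6354 = -6417$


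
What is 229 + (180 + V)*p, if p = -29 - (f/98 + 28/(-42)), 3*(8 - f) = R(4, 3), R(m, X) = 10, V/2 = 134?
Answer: -37457/3 ≈ -12486.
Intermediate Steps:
V = 268 (V = 2*134 = 268)
f = 14/3 (f = 8 - 1/3*10 = 8 - 10/3 = 14/3 ≈ 4.6667)
p = -596/21 (p = -29 - ((14/3)/98 + 28/(-42)) = -29 - ((14/3)*(1/98) + 28*(-1/42)) = -29 - (1/21 - 2/3) = -29 - 1*(-13/21) = -29 + 13/21 = -596/21 ≈ -28.381)
229 + (180 + V)*p = 229 + (180 + 268)*(-596/21) = 229 + 448*(-596/21) = 229 - 38144/3 = -37457/3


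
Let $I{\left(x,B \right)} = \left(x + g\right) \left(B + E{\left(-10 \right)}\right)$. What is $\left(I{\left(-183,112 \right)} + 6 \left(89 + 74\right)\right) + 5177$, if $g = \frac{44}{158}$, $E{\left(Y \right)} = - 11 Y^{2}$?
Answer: $\frac{14748025}{79} \approx 1.8668 \cdot 10^{5}$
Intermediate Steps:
$g = \frac{22}{79}$ ($g = 44 \cdot \frac{1}{158} = \frac{22}{79} \approx 0.27848$)
$I{\left(x,B \right)} = \left(-1100 + B\right) \left(\frac{22}{79} + x\right)$ ($I{\left(x,B \right)} = \left(x + \frac{22}{79}\right) \left(B - 11 \left(-10\right)^{2}\right) = \left(\frac{22}{79} + x\right) \left(B - 1100\right) = \left(\frac{22}{79} + x\right) \left(-1100 + B\right) = \left(-1100 + B\right) \left(\frac{22}{79} + x\right)$)
$\left(I{\left(-183,112 \right)} + 6 \left(89 + 74\right)\right) + 5177 = \left(\left(- \frac{24200}{79} - -201300 + \frac{22}{79} \cdot 112 + 112 \left(-183\right)\right) + 6 \left(89 + 74\right)\right) + 5177 = \left(\left(- \frac{24200}{79} + 201300 + \frac{2464}{79} - 20496\right) + 6 \cdot 163\right) + 5177 = \left(\frac{14261780}{79} + 978\right) + 5177 = \frac{14339042}{79} + 5177 = \frac{14748025}{79}$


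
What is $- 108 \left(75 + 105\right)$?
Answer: $-19440$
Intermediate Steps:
$- 108 \left(75 + 105\right) = \left(-108\right) 180 = -19440$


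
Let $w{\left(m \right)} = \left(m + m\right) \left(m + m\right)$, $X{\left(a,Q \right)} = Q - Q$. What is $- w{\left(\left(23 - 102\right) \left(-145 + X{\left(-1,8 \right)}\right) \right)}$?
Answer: $-524868100$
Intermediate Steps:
$X{\left(a,Q \right)} = 0$
$w{\left(m \right)} = 4 m^{2}$ ($w{\left(m \right)} = 2 m 2 m = 4 m^{2}$)
$- w{\left(\left(23 - 102\right) \left(-145 + X{\left(-1,8 \right)}\right) \right)} = - 4 \left(\left(23 - 102\right) \left(-145 + 0\right)\right)^{2} = - 4 \left(\left(-79\right) \left(-145\right)\right)^{2} = - 4 \cdot 11455^{2} = - 4 \cdot 131217025 = \left(-1\right) 524868100 = -524868100$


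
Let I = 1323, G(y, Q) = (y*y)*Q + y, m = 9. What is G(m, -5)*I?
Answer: -523908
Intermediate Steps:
G(y, Q) = y + Q*y² (G(y, Q) = y²*Q + y = Q*y² + y = y + Q*y²)
G(m, -5)*I = (9*(1 - 5*9))*1323 = (9*(1 - 45))*1323 = (9*(-44))*1323 = -396*1323 = -523908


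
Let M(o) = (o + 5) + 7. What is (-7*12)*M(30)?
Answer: -3528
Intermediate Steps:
M(o) = 12 + o (M(o) = (5 + o) + 7 = 12 + o)
(-7*12)*M(30) = (-7*12)*(12 + 30) = -84*42 = -3528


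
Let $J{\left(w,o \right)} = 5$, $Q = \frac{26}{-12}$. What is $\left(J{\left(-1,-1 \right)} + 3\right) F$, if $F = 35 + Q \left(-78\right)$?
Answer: $1632$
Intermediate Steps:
$Q = - \frac{13}{6}$ ($Q = 26 \left(- \frac{1}{12}\right) = - \frac{13}{6} \approx -2.1667$)
$F = 204$ ($F = 35 - -169 = 35 + 169 = 204$)
$\left(J{\left(-1,-1 \right)} + 3\right) F = \left(5 + 3\right) 204 = 8 \cdot 204 = 1632$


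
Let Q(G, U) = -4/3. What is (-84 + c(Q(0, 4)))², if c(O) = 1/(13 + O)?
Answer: 8625969/1225 ≈ 7041.6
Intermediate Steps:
Q(G, U) = -4/3 (Q(G, U) = -4*⅓ = -4/3)
(-84 + c(Q(0, 4)))² = (-84 + 1/(13 - 4/3))² = (-84 + 1/(35/3))² = (-84 + 3/35)² = (-2937/35)² = 8625969/1225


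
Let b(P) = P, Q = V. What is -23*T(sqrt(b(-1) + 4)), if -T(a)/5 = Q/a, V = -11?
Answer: -1265*sqrt(3)/3 ≈ -730.35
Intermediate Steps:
Q = -11
T(a) = 55/a (T(a) = -(-55)/a = 55/a)
-23*T(sqrt(b(-1) + 4)) = -1265/(sqrt(-1 + 4)) = -1265/(sqrt(3)) = -1265*sqrt(3)/3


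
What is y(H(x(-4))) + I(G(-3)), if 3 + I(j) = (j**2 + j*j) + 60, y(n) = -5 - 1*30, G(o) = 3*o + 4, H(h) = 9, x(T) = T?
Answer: 72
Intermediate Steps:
G(o) = 4 + 3*o
y(n) = -35 (y(n) = -5 - 30 = -35)
I(j) = 57 + 2*j**2 (I(j) = -3 + ((j**2 + j*j) + 60) = -3 + ((j**2 + j**2) + 60) = -3 + (2*j**2 + 60) = -3 + (60 + 2*j**2) = 57 + 2*j**2)
y(H(x(-4))) + I(G(-3)) = -35 + (57 + 2*(4 + 3*(-3))**2) = -35 + (57 + 2*(4 - 9)**2) = -35 + (57 + 2*(-5)**2) = -35 + (57 + 2*25) = -35 + (57 + 50) = -35 + 107 = 72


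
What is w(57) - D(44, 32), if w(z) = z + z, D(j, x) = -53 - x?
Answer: 199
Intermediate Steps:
w(z) = 2*z
w(57) - D(44, 32) = 2*57 - (-53 - 1*32) = 114 - (-53 - 32) = 114 - 1*(-85) = 114 + 85 = 199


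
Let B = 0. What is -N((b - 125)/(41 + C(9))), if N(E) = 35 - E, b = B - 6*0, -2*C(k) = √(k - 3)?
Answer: -127815/3359 - 125*√6/3359 ≈ -38.143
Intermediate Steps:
C(k) = -√(-3 + k)/2 (C(k) = -√(k - 3)/2 = -√(-3 + k)/2)
b = 0 (b = 0 - 6*0 = 0 + 0 = 0)
-N((b - 125)/(41 + C(9))) = -(35 - (0 - 125)/(41 - √(-3 + 9)/2)) = -(35 - (-125)/(41 - √6/2)) = -(35 + 125/(41 - √6/2)) = -35 - 125/(41 - √6/2)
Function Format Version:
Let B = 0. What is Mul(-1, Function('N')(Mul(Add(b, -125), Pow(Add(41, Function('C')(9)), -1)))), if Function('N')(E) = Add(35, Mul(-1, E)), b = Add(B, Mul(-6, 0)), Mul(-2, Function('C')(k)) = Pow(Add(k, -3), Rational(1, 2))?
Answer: Add(Rational(-127815, 3359), Mul(Rational(-125, 3359), Pow(6, Rational(1, 2)))) ≈ -38.143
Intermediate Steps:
Function('C')(k) = Mul(Rational(-1, 2), Pow(Add(-3, k), Rational(1, 2))) (Function('C')(k) = Mul(Rational(-1, 2), Pow(Add(k, -3), Rational(1, 2))) = Mul(Rational(-1, 2), Pow(Add(-3, k), Rational(1, 2))))
b = 0 (b = Add(0, Mul(-6, 0)) = Add(0, 0) = 0)
Mul(-1, Function('N')(Mul(Add(b, -125), Pow(Add(41, Function('C')(9)), -1)))) = Mul(-1, Add(35, Mul(-1, Mul(Add(0, -125), Pow(Add(41, Mul(Rational(-1, 2), Pow(Add(-3, 9), Rational(1, 2)))), -1))))) = Mul(-1, Add(35, Mul(-1, Mul(-125, Pow(Add(41, Mul(Rational(-1, 2), Pow(6, Rational(1, 2)))), -1))))) = Mul(-1, Add(35, Mul(125, Pow(Add(41, Mul(Rational(-1, 2), Pow(6, Rational(1, 2)))), -1)))) = Add(-35, Mul(-125, Pow(Add(41, Mul(Rational(-1, 2), Pow(6, Rational(1, 2)))), -1)))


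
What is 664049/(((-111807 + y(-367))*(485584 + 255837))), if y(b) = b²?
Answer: 664049/16965195322 ≈ 3.9142e-5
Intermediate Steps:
664049/(((-111807 + y(-367))*(485584 + 255837))) = 664049/(((-111807 + (-367)²)*(485584 + 255837))) = 664049/(((-111807 + 134689)*741421)) = 664049/((22882*741421)) = 664049/16965195322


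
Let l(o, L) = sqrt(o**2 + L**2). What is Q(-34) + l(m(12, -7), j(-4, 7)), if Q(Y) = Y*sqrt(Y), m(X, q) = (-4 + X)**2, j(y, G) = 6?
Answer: 2*sqrt(1033) - 34*I*sqrt(34) ≈ 64.281 - 198.25*I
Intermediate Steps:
Q(Y) = Y**(3/2)
l(o, L) = sqrt(L**2 + o**2)
Q(-34) + l(m(12, -7), j(-4, 7)) = (-34)**(3/2) + sqrt(6**2 + ((-4 + 12)**2)**2) = -34*I*sqrt(34) + sqrt(36 + (8**2)**2) = -34*I*sqrt(34) + sqrt(36 + 64**2) = -34*I*sqrt(34) + sqrt(36 + 4096) = -34*I*sqrt(34) + sqrt(4132) = -34*I*sqrt(34) + 2*sqrt(1033) = 2*sqrt(1033) - 34*I*sqrt(34)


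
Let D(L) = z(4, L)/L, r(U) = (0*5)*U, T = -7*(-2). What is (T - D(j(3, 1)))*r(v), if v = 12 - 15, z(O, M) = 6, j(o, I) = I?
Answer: 0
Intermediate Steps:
v = -3
T = 14
r(U) = 0 (r(U) = 0*U = 0)
D(L) = 6/L
(T - D(j(3, 1)))*r(v) = (14 - 6/1)*0 = (14 - 6)*0 = 8*0 = 0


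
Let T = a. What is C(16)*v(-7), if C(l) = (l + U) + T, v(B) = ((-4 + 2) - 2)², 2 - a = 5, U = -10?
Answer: 48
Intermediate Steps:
a = -3 (a = 2 - 1*5 = 2 - 5 = -3)
T = -3
v(B) = 16 (v(B) = (-2 - 2)² = (-4)² = 16)
C(l) = -13 + l (C(l) = (l - 10) - 3 = (-10 + l) - 3 = -13 + l)
C(16)*v(-7) = (-13 + 16)*16 = 3*16 = 48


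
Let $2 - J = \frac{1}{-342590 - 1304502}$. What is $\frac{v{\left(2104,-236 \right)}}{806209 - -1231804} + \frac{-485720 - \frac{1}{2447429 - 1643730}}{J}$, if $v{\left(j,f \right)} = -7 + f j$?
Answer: $- \frac{1310402333387749222194641}{5395707059793444095} \approx -2.4286 \cdot 10^{5}$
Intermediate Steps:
$J = \frac{3294185}{1647092}$ ($J = 2 - \frac{1}{-342590 - 1304502} = 2 - \frac{1}{-1647092} = 2 - - \frac{1}{1647092} = 2 + \frac{1}{1647092} = \frac{3294185}{1647092} \approx 2.0$)
$\frac{v{\left(2104,-236 \right)}}{806209 - -1231804} + \frac{-485720 - \frac{1}{2447429 - 1643730}}{J} = \frac{-7 - 496544}{806209 - -1231804} + \frac{-485720 - \frac{1}{2447429 - 1643730}}{\frac{3294185}{1647092}} = \frac{-7 - 496544}{806209 + 1231804} + \left(-485720 - \frac{1}{803699}\right) \frac{1647092}{3294185} = - \frac{496551}{2038013} + \left(-485720 - \frac{1}{803699}\right) \frac{1647092}{3294185} = \left(-496551\right) \frac{1}{2038013} + \left(-485720 - \frac{1}{803699}\right) \frac{1647092}{3294185} = - \frac{496551}{2038013} - \frac{642979715415208852}{2647533190315} = - \frac{1310402333387749222194641}{5395707059793444095}$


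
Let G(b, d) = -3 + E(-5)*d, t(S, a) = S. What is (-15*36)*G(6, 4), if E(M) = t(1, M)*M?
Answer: 12420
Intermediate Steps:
E(M) = M (E(M) = 1*M = M)
G(b, d) = -3 - 5*d
(-15*36)*G(6, 4) = (-15*36)*(-3 - 5*4) = -540*(-3 - 20) = -540*(-23) = 12420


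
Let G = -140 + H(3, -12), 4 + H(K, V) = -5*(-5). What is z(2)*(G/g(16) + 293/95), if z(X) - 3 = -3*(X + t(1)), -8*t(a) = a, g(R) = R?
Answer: 138957/12160 ≈ 11.427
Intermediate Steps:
H(K, V) = 21 (H(K, V) = -4 - 5*(-5) = -4 + 25 = 21)
G = -119 (G = -140 + 21 = -119)
t(a) = -a/8
z(X) = 27/8 - 3*X (z(X) = 3 - 3*(X - ⅛*1) = 3 - 3*(X - ⅛) = 3 - 3*(-⅛ + X) = 3 + (3/8 - 3*X) = 27/8 - 3*X)
z(2)*(G/g(16) + 293/95) = (27/8 - 3*2)*(-119/16 + 293/95) = (27/8 - 6)*(-119*1/16 + 293*(1/95)) = -21*(-119/16 + 293/95)/8 = -21/8*(-6617/1520) = 138957/12160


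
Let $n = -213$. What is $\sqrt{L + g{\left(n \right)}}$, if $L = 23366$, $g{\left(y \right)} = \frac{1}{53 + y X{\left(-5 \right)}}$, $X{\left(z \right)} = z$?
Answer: $\frac{\sqrt{29205725302}}{1118} \approx 152.86$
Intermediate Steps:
$g{\left(y \right)} = \frac{1}{53 - 5 y}$ ($g{\left(y \right)} = \frac{1}{53 + y \left(-5\right)} = \frac{1}{53 - 5 y}$)
$\sqrt{L + g{\left(n \right)}} = \sqrt{23366 + \frac{1}{53 - -1065}} = \sqrt{23366 + \frac{1}{53 + 1065}} = \sqrt{23366 + \frac{1}{1118}} = \sqrt{\frac{26123189}{1118}} = \frac{\sqrt{29205725302}}{1118}$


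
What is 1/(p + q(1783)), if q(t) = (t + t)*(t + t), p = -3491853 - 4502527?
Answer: 1/4721976 ≈ 2.1178e-7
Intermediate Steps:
p = -7994380
q(t) = 4*t² (q(t) = (2*t)*(2*t) = 4*t²)
1/(p + q(1783)) = 1/(-7994380 + 4*1783²) = 1/(-7994380 + 4*3179089) = 1/(-7994380 + 12716356) = 1/4721976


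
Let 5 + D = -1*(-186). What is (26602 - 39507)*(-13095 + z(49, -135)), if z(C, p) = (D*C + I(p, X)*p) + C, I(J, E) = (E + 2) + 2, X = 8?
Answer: 74810285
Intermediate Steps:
D = 181 (D = -5 - 1*(-186) = -5 + 186 = 181)
I(J, E) = 4 + E (I(J, E) = (2 + E) + 2 = 4 + E)
z(C, p) = 12*p + 182*C (z(C, p) = (181*C + (4 + 8)*p) + C = (181*C + 12*p) + C = (12*p + 181*C) + C = 12*p + 182*C)
(26602 - 39507)*(-13095 + z(49, -135)) = (26602 - 39507)*(-13095 + (12*(-135) + 182*49)) = -12905*(-13095 + (-1620 + 8918)) = -12905*(-13095 + 7298) = -12905*(-5797) = 74810285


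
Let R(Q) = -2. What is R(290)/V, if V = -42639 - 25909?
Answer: 1/34274 ≈ 2.9177e-5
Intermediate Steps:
V = -68548
R(290)/V = -2/(-68548) = -2*(-1/68548) = 1/34274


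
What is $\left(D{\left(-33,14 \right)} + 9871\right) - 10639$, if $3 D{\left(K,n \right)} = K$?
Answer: $-779$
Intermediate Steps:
$D{\left(K,n \right)} = \frac{K}{3}$
$\left(D{\left(-33,14 \right)} + 9871\right) - 10639 = \left(\frac{1}{3} \left(-33\right) + 9871\right) - 10639 = \left(-11 + 9871\right) - 10639 = 9860 - 10639 = -779$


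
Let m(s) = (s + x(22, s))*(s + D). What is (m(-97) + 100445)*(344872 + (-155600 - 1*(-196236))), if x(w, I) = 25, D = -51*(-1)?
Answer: 39999153556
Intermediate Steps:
D = 51
m(s) = (25 + s)*(51 + s) (m(s) = (s + 25)*(s + 51) = (25 + s)*(51 + s))
(m(-97) + 100445)*(344872 + (-155600 - 1*(-196236))) = ((1275 + (-97)**2 + 76*(-97)) + 100445)*(344872 + (-155600 - 1*(-196236))) = ((1275 + 9409 - 7372) + 100445)*(344872 + (-155600 + 196236)) = (3312 + 100445)*(344872 + 40636) = 103757*385508 = 39999153556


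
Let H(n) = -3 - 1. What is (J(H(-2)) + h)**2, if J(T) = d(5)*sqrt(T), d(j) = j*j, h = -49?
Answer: (49 - 50*I)**2 ≈ -99.0 - 4900.0*I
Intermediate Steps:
d(j) = j**2
H(n) = -4
J(T) = 25*sqrt(T) (J(T) = 5**2*sqrt(T) = 25*sqrt(T))
(J(H(-2)) + h)**2 = (25*sqrt(-4) - 49)**2 = (25*(2*I) - 49)**2 = (50*I - 49)**2 = (-49 + 50*I)**2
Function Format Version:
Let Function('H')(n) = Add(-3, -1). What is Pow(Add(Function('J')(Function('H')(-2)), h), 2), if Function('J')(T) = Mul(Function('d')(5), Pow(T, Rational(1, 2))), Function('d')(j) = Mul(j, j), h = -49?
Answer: Pow(Add(49, Mul(-50, I)), 2) ≈ Add(-99.00, Mul(-4900.0, I))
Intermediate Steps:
Function('d')(j) = Pow(j, 2)
Function('H')(n) = -4
Function('J')(T) = Mul(25, Pow(T, Rational(1, 2))) (Function('J')(T) = Mul(Pow(5, 2), Pow(T, Rational(1, 2))) = Mul(25, Pow(T, Rational(1, 2))))
Pow(Add(Function('J')(Function('H')(-2)), h), 2) = Pow(Add(Mul(25, Pow(-4, Rational(1, 2))), -49), 2) = Pow(Add(Mul(25, Mul(2, I)), -49), 2) = Pow(Add(Mul(50, I), -49), 2) = Pow(Add(-49, Mul(50, I)), 2)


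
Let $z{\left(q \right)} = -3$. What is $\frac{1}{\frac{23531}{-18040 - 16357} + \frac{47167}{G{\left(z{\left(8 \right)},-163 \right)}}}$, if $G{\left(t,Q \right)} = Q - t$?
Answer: $- \frac{5503520}{1626168259} \approx -0.0033843$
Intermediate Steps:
$\frac{1}{\frac{23531}{-18040 - 16357} + \frac{47167}{G{\left(z{\left(8 \right)},-163 \right)}}} = \frac{1}{\frac{23531}{-18040 - 16357} + \frac{47167}{-163 - -3}} = \frac{1}{\frac{23531}{-34397} + \frac{47167}{-163 + 3}} = \frac{1}{23531 \left(- \frac{1}{34397}\right) + \frac{47167}{-160}} = \frac{1}{- \frac{23531}{34397} + 47167 \left(- \frac{1}{160}\right)} = \frac{1}{- \frac{23531}{34397} - \frac{47167}{160}} = \frac{1}{- \frac{1626168259}{5503520}} = - \frac{5503520}{1626168259}$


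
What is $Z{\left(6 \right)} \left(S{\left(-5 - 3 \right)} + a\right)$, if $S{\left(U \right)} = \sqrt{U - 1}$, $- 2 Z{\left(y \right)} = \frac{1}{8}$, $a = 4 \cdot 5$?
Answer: $- \frac{5}{4} - \frac{3 i}{16} \approx -1.25 - 0.1875 i$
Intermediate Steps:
$a = 20$
$Z{\left(y \right)} = - \frac{1}{16}$ ($Z{\left(y \right)} = - \frac{1}{2 \cdot 8} = \left(- \frac{1}{2}\right) \frac{1}{8} = - \frac{1}{16}$)
$S{\left(U \right)} = \sqrt{-1 + U}$
$Z{\left(6 \right)} \left(S{\left(-5 - 3 \right)} + a\right) = - \frac{\sqrt{-1 - 8} + 20}{16} = - \frac{\sqrt{-9} + 20}{16} = - \frac{3 i + 20}{16} = - \frac{20 + 3 i}{16} = - \frac{5}{4} - \frac{3 i}{16}$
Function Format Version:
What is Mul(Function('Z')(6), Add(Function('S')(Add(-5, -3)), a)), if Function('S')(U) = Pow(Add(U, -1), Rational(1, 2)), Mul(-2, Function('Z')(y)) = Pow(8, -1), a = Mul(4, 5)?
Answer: Add(Rational(-5, 4), Mul(Rational(-3, 16), I)) ≈ Add(-1.2500, Mul(-0.18750, I))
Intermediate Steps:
a = 20
Function('Z')(y) = Rational(-1, 16) (Function('Z')(y) = Mul(Rational(-1, 2), Pow(8, -1)) = Mul(Rational(-1, 2), Rational(1, 8)) = Rational(-1, 16))
Function('S')(U) = Pow(Add(-1, U), Rational(1, 2))
Mul(Function('Z')(6), Add(Function('S')(Add(-5, -3)), a)) = Mul(Rational(-1, 16), Add(Pow(Add(-1, Add(-5, -3)), Rational(1, 2)), 20)) = Mul(Rational(-1, 16), Add(Pow(Add(-1, -8), Rational(1, 2)), 20)) = Mul(Rational(-1, 16), Add(Pow(-9, Rational(1, 2)), 20)) = Mul(Rational(-1, 16), Add(Mul(3, I), 20)) = Mul(Rational(-1, 16), Add(20, Mul(3, I))) = Add(Rational(-5, 4), Mul(Rational(-3, 16), I))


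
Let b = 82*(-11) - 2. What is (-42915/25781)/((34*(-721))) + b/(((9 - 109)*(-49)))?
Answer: -2913844841/15799885850 ≈ -0.18442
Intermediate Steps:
b = -904 (b = -902 - 2 = -904)
(-42915/25781)/((34*(-721))) + b/(((9 - 109)*(-49))) = (-42915/25781)/((34*(-721))) - 904*(-1/(49*(9 - 109))) = -42915*1/25781/(-24514) - 904/((-100*(-49))) = -42915/25781*(-1/24514) - 904/4900 = 42915/631995434 - 904*1/4900 = 42915/631995434 - 226/1225 = -2913844841/15799885850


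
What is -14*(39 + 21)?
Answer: -840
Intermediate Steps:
-14*(39 + 21) = -14*60 = -840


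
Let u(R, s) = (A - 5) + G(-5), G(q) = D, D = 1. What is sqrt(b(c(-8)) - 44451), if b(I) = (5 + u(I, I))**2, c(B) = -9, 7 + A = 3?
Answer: 3*I*sqrt(4938) ≈ 210.81*I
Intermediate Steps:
A = -4 (A = -7 + 3 = -4)
G(q) = 1
u(R, s) = -8 (u(R, s) = (-4 - 5) + 1 = -9 + 1 = -8)
b(I) = 9 (b(I) = (5 - 8)**2 = (-3)**2 = 9)
sqrt(b(c(-8)) - 44451) = sqrt(9 - 44451) = sqrt(-44442) = 3*I*sqrt(4938)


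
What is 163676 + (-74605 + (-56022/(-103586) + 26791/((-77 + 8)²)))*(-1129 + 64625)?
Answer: -1167972551803177628/246586473 ≈ -4.7366e+9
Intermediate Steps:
163676 + (-74605 + (-56022/(-103586) + 26791/((-77 + 8)²)))*(-1129 + 64625) = 163676 + (-74605 + (-56022*(-1/103586) + 26791/((-69)²)))*63496 = 163676 + (-74605 + (28011/51793 + 26791/4761))*63496 = 163676 + (-74605 + 1520946634/246586473)*63496 = 163676 - 18395062871531/246586473*63496 = 163676 - 1168012912090732376/246586473 = -1167972551803177628/246586473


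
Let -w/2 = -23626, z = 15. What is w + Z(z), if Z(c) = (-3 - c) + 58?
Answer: 47292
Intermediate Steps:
Z(c) = 55 - c
w = 47252 (w = -2*(-23626) = 47252)
w + Z(z) = 47252 + (55 - 1*15) = 47252 + (55 - 15) = 47252 + 40 = 47292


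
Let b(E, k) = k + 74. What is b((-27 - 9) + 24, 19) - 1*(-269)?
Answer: 362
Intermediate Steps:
b(E, k) = 74 + k
b((-27 - 9) + 24, 19) - 1*(-269) = (74 + 19) - 1*(-269) = 93 + 269 = 362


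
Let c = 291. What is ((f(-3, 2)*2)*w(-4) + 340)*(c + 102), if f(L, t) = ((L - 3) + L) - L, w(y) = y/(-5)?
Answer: 649236/5 ≈ 1.2985e+5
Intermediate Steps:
w(y) = -y/5 (w(y) = y*(-⅕) = -y/5)
f(L, t) = -3 + L (f(L, t) = ((-3 + L) + L) - L = (-3 + 2*L) - L = -3 + L)
((f(-3, 2)*2)*w(-4) + 340)*(c + 102) = (((-3 - 3)*2)*(-⅕*(-4)) + 340)*(291 + 102) = (-6*2*(⅘) + 340)*393 = (-12*⅘ + 340)*393 = (-48/5 + 340)*393 = (1652/5)*393 = 649236/5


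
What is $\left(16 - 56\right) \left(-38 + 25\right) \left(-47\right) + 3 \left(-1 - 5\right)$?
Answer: $-24458$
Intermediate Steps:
$\left(16 - 56\right) \left(-38 + 25\right) \left(-47\right) + 3 \left(-1 - 5\right) = \left(-40\right) \left(-13\right) \left(-47\right) + 3 \left(-6\right) = 520 \left(-47\right) - 18 = -24440 - 18 = -24458$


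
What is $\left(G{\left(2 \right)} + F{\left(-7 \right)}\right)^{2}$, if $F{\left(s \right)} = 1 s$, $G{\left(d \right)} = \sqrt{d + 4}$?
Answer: $\left(7 - \sqrt{6}\right)^{2} \approx 20.707$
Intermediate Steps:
$G{\left(d \right)} = \sqrt{4 + d}$
$F{\left(s \right)} = s$
$\left(G{\left(2 \right)} + F{\left(-7 \right)}\right)^{2} = \left(\sqrt{4 + 2} - 7\right)^{2} = \left(\sqrt{6} - 7\right)^{2} = \left(-7 + \sqrt{6}\right)^{2}$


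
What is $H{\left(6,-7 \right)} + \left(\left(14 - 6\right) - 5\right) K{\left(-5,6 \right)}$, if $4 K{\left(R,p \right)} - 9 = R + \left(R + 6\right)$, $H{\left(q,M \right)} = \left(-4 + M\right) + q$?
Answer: $- \frac{5}{4} \approx -1.25$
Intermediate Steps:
$H{\left(q,M \right)} = -4 + M + q$
$K{\left(R,p \right)} = \frac{15}{4} + \frac{R}{2}$ ($K{\left(R,p \right)} = \frac{9}{4} + \frac{R + \left(R + 6\right)}{4} = \frac{9}{4} + \frac{R + \left(6 + R\right)}{4} = \frac{9}{4} + \frac{6 + 2 R}{4} = \frac{9}{4} + \left(\frac{3}{2} + \frac{R}{2}\right) = \frac{15}{4} + \frac{R}{2}$)
$H{\left(6,-7 \right)} + \left(\left(14 - 6\right) - 5\right) K{\left(-5,6 \right)} = \left(-4 - 7 + 6\right) + \left(\left(14 - 6\right) - 5\right) \left(\frac{15}{4} + \frac{1}{2} \left(-5\right)\right) = -5 + \left(8 - 5\right) \left(\frac{15}{4} - \frac{5}{2}\right) = -5 + 3 \cdot \frac{5}{4} = -5 + \frac{15}{4} = - \frac{5}{4}$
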